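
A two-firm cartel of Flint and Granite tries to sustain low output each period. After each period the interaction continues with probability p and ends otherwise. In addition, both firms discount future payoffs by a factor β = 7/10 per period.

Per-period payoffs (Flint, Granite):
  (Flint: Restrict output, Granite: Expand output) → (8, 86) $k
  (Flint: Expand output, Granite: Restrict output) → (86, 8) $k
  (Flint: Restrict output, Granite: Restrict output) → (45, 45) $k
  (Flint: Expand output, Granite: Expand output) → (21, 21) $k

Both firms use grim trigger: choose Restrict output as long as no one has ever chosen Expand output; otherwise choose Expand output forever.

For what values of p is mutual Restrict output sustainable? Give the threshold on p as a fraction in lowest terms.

82/91

With continuation probability p and discount β, the effective per-period discount factor is βp.
Grim-trigger IC: βp ≥ (86−45)/(86−21) = 41/65.
So p ≥ (41/65)/(7/10) = 82/91.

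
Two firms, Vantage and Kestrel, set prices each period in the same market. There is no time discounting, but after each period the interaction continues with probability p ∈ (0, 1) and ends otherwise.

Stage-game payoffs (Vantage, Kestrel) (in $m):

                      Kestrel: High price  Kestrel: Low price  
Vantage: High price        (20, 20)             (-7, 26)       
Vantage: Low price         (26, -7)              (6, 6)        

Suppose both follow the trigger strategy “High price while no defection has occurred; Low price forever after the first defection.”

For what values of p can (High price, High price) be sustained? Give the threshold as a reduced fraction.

3/10

Expected cooperation value is 20 + p·20 + p²·20 + … = 20/(1−p); deviation gives 26 + p·6/(1−p).
20 ≥ 26(1−p) + 6p ⇒ 20p ≥ 6 ⇒ p ≥ 6/20 = 3/10.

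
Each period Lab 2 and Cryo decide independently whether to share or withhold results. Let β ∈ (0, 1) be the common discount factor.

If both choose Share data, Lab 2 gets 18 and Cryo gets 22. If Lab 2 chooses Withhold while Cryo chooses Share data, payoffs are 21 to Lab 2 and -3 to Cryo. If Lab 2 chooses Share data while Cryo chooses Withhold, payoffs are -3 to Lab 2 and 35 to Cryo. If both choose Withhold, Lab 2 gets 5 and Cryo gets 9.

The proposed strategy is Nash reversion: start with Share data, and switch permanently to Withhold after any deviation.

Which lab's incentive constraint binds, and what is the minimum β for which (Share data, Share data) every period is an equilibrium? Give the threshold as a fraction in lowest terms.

For Lab 2: deviation gain 21−18 = 3, per-period punishment loss 18−5 = 13. IC gives β ≥ 3/16.
For Cryo: gain 13, loss 13 per period, so β ≥ 13/26 = 1/2.
The tighter constraint is Cryo's, so cooperation needs β ≥ 1/2.

Cryo; β ≥ 1/2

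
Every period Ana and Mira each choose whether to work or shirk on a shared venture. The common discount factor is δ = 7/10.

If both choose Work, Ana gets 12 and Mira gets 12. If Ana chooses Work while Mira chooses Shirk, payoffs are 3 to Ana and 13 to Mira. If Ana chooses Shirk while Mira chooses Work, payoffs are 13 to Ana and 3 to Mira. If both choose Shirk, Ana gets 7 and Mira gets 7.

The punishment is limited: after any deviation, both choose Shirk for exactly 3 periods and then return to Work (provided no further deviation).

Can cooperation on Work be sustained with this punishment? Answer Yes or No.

Yes

A one-shot deviation gives 13 now, then 7 for 3 periods, then back to 12.
Gain from deviating: (13−12) today; loss: (12−7) in each of the next 3 periods.
No-deviation condition: (12−7)(δ+…+δ^3) ≥ 13−12, i.e. δ+…+δ^3 ≥ 1/5.
At δ = 7/10: δ+…+δ^3 = 1.5330 ≥ 0.2000.
So cooperation is sustainable.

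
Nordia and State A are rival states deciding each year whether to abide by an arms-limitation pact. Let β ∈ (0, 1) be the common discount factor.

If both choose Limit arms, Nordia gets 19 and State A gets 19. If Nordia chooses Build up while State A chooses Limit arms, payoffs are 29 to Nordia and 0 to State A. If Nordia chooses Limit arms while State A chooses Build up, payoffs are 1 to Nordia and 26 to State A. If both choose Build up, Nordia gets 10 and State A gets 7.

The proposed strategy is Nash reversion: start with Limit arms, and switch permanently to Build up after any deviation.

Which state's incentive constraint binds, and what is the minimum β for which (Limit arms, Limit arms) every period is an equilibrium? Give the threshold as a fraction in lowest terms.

Nordia's threshold: (29−19)/(29−10) = 10/19.
State A's threshold: (26−19)/(26−7) = 7/19.
10/19 > 7/19, so Nordia binds and β* = 10/19.

Nordia; β ≥ 10/19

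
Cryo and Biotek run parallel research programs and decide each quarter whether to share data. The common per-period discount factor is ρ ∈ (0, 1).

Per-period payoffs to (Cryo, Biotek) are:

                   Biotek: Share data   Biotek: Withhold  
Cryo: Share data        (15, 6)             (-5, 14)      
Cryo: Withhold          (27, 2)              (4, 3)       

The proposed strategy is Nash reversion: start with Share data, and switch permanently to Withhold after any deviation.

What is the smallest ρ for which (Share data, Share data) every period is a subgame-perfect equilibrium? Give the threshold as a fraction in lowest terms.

For Cryo: deviation gain 27−15 = 12, per-period punishment loss 15−4 = 11. IC gives ρ ≥ 12/23.
For Biotek: gain 8, loss 3 per period, so ρ ≥ 8/11.
The tighter constraint is Biotek's, so cooperation needs ρ ≥ 8/11.

8/11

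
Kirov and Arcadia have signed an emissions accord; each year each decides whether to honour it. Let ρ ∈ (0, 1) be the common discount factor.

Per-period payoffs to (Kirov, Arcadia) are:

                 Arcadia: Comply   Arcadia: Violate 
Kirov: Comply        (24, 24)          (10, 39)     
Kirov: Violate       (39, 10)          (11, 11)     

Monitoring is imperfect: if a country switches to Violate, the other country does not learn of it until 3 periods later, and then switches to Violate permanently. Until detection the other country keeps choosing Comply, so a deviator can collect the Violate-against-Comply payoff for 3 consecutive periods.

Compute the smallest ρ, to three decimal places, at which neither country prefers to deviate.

Deviating for the 3 undetected periods gains 39−24 = 15 per period over cooperation, then loses 24−11 = 13 per period forever once punishment starts.
Gain: 15(1 + ρ + … + ρ^2); loss: 13·ρ^3/(1−ρ).
No profitable deviation ⇔ 15(1−ρ^3) ≤ 13·ρ^3, i.e. ρ^3 ≥ 15/(15+13) = 15/28.
Hence ρ ≥ (15/28)^(1/3) ≈ 0.812.

0.812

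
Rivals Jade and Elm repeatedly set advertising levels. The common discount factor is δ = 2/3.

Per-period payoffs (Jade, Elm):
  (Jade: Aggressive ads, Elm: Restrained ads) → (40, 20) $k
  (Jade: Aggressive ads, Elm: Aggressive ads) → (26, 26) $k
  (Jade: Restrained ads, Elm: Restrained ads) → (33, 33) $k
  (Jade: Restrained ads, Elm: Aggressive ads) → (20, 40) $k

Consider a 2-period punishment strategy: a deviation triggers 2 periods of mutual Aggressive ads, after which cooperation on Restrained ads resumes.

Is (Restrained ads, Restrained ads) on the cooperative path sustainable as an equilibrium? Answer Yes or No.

Yes

Comparing payoff streams over the 3 periods until play realigns: cooperate → 33(1+δ+…+δ^2); deviate → 40 + 26(δ+…+δ^2).
Cooperation is sustained iff (33−26)(δ+…+δ^2) ≥ 40−33.
δ+…+δ^2 = 2/3·(1−(2/3)^2)/(1−2/3) = 1.1111, and (40−33)/(33−26) = 1.0000.
1.1111 ≥ 1.0000, so cooperation is sustainable.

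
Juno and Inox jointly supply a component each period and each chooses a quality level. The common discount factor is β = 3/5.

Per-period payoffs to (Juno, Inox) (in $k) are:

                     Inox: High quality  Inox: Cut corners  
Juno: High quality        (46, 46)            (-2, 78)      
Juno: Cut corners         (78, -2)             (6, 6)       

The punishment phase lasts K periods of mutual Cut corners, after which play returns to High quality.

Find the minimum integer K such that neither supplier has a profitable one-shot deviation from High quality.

IC: β(1−β^K)/(1−β) ≥ (78−46)/(46−6) = 4/5.
With β = 3/5: need 1 − β^K ≥ 4/5·(1−3/5)/(3/5), i.e. β^K ≤ 0.4667.
Since (3/5)^1 = 0.6000 and (3/5)^2 = 0.3600, the smallest such K is 2.

2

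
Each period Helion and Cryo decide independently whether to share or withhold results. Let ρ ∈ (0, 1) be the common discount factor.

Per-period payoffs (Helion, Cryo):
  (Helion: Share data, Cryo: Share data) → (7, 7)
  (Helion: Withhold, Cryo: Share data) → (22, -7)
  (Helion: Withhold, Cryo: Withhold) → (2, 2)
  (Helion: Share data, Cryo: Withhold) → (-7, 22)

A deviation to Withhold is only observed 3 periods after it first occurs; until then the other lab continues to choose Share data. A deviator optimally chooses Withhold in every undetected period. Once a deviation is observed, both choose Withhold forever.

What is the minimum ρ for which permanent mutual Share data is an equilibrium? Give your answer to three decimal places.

0.909

A deviator earns 22 for 3 periods, then 2 forever; cooperating earns 7 forever. Multiplying the IC by (1−ρ):
7 ≥ 22(1−ρ^3) + 2ρ^3, so 20·ρ^3 ≥ 15 and ρ^3 ≥ 3/4.
ρ ≥ (3/4)^(1/3) ≈ 0.909.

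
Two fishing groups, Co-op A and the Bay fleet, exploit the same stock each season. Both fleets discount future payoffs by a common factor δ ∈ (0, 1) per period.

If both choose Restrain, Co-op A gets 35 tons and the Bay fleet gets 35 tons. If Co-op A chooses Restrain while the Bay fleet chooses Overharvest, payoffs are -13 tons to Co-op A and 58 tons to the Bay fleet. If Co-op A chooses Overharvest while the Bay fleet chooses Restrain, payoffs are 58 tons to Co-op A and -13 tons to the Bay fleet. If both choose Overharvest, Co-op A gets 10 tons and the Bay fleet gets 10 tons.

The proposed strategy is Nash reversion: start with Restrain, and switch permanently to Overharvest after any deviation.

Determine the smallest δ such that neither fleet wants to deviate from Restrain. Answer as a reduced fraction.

One-period gain from deviating is 58 − 35 = 23. The loss is 35 − 10 = 25 in every subsequent period, with present value 25·δ/(1−δ).
Deviation is unprofitable when 25·δ/(1−δ) ≥ 23, i.e. δ/(1−δ) ≥ 23/25.
Equivalently δ ≥ 23/(23+25) = 23/48.

23/48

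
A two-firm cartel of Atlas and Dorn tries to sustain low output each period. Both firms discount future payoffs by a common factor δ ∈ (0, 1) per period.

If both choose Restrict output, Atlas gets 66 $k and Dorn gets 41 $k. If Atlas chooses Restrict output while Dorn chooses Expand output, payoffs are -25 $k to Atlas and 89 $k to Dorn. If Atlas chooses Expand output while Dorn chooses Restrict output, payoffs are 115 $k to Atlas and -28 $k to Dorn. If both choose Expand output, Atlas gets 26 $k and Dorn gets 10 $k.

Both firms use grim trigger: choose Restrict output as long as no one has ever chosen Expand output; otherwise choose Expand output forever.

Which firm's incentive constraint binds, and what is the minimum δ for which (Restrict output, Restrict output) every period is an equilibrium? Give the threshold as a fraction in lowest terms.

Dorn; δ ≥ 48/79

For Atlas: deviation gain 115−66 = 49, per-period punishment loss 66−26 = 40. IC gives δ ≥ 49/89.
For Dorn: gain 48, loss 31 per period, so δ ≥ 48/79.
The tighter constraint is Dorn's, so cooperation needs δ ≥ 48/79.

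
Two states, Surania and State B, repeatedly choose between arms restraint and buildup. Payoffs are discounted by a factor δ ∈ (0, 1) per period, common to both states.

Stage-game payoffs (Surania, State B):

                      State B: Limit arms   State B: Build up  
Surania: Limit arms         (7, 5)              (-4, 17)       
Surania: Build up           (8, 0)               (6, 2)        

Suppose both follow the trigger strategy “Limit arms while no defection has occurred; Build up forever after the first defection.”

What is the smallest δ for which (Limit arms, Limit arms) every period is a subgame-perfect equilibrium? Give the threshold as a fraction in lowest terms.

Surania's threshold: (8−7)/(8−6) = 1/2.
State B's threshold: (17−5)/(17−2) = 4/5.
1/2 < 4/5, so State B binds and δ* = 4/5.

4/5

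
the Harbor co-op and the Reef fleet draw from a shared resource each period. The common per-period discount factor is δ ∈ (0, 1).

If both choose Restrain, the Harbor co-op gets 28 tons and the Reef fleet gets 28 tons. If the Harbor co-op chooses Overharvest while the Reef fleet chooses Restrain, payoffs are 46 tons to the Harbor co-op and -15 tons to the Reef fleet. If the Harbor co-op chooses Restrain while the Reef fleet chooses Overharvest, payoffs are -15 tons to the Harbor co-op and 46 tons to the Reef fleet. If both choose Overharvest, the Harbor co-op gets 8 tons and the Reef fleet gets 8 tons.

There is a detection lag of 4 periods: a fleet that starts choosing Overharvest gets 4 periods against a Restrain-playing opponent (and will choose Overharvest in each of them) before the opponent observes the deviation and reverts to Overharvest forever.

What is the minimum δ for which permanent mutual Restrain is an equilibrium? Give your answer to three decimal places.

The best deviation is to choose Overharvest for all 4 undetected periods, earning 46 each, then 8 forever once detected.
Deviation value: 46(1−δ^4)/(1−δ) + 8δ^4/(1−δ); cooperation value: 28/(1−δ).
IC: 28 ≥ 46(1−δ^4) + 8δ^4 = 46 − 38δ^4.
So δ^4 ≥ 18/38 = 9/19, giving δ ≥ (9/19)^(1/4) ≈ 0.830.

0.830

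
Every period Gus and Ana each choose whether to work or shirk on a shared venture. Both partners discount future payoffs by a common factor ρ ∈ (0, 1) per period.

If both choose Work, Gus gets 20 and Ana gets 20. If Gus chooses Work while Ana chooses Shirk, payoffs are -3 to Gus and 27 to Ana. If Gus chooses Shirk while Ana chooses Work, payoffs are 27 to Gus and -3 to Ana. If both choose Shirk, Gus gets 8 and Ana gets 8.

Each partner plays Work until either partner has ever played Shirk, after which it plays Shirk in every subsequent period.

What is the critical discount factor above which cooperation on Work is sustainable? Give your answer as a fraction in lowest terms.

Under grim trigger the critical discount factor is (T−C)/(T−P) with T = 27, C = 20, P = 8.
ρ* = (27−20)/(27−8) = 7/19.

7/19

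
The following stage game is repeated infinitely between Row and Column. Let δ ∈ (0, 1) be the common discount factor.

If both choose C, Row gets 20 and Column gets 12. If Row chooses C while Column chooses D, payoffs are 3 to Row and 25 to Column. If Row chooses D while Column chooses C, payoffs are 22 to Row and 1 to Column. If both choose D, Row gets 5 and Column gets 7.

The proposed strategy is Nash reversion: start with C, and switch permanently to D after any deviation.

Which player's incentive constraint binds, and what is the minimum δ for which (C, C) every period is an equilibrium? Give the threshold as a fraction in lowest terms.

Row's threshold: (22−20)/(22−5) = 2/17.
Column's threshold: (25−12)/(25−7) = 13/18.
2/17 < 13/18, so Column binds and δ* = 13/18.

Column; δ ≥ 13/18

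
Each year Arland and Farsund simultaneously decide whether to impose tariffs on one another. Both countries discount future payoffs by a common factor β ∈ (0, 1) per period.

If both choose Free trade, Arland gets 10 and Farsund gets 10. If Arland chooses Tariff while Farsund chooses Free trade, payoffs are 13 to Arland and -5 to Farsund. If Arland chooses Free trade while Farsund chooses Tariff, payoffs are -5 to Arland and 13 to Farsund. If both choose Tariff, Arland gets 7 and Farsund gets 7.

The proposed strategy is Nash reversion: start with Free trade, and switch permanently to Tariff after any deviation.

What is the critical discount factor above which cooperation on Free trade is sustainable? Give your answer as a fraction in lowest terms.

1/2

Cooperation forever yields 10 each period: 10/(1−β).
Deviating yields 13 once, then 7 forever: 13 + 7β/(1−β).
No profitable deviation requires 10/(1−β) ≥ 13 + 7β/(1−β).
Multiplying by (1−β): 10 ≥ 13(1−β) + 7β = 13 − 6β.
So 6β ≥ 3, i.e. β ≥ 3/6 = 1/2.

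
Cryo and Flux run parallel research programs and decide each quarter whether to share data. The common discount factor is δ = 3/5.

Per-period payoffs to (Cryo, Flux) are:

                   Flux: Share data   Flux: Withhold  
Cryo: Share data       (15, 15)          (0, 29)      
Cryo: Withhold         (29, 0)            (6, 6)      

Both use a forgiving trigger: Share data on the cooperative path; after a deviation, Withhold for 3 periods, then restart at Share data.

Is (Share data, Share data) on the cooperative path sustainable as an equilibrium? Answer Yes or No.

No

A one-shot deviation gives 29 now, then 6 for 3 periods, then back to 15.
Gain from deviating: (29−15) today; loss: (15−6) in each of the next 3 periods.
No-deviation condition: (15−6)(δ+…+δ^3) ≥ 29−15, i.e. δ+…+δ^3 ≥ 14/9.
At δ = 3/5: δ+…+δ^3 = 1.1760 < 1.5556.
So cooperation is not sustainable.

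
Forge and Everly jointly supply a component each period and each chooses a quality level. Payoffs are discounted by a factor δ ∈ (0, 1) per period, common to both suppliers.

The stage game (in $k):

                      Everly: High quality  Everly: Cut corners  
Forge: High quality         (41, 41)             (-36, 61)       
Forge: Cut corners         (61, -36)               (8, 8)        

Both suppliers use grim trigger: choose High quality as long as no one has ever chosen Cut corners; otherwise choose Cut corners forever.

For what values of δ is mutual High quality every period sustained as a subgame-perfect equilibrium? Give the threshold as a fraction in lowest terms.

Cooperation forever yields 41 each period: 41/(1−δ).
Deviating yields 61 once, then 8 forever: 61 + 8δ/(1−δ).
No profitable deviation requires 41/(1−δ) ≥ 61 + 8δ/(1−δ).
Multiplying by (1−δ): 41 ≥ 61(1−δ) + 8δ = 61 − 53δ.
So 53δ ≥ 20, i.e. δ ≥ 20/53.

20/53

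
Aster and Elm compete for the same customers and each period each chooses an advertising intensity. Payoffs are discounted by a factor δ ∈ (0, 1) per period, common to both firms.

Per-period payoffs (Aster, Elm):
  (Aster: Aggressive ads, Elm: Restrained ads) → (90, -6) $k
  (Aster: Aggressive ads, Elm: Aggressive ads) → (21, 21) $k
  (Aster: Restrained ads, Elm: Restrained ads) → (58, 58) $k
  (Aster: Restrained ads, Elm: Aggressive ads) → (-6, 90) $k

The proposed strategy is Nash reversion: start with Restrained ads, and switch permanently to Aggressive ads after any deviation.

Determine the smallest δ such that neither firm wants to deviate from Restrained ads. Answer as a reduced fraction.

Cooperation forever yields 58 each period: 58/(1−δ).
Deviating yields 90 once, then 21 forever: 90 + 21δ/(1−δ).
No profitable deviation requires 58/(1−δ) ≥ 90 + 21δ/(1−δ).
Multiplying by (1−δ): 58 ≥ 90(1−δ) + 21δ = 90 − 69δ.
So 69δ ≥ 32, i.e. δ ≥ 32/69.

32/69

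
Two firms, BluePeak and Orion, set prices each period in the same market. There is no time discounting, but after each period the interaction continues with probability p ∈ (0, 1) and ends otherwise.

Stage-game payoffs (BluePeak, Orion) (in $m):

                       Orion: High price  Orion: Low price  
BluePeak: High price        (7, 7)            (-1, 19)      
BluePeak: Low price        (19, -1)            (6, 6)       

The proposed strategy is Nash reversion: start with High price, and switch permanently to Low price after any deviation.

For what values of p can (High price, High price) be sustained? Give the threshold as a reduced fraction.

12/13

Expected cooperation value is 7 + p·7 + p²·7 + … = 7/(1−p); deviation gives 19 + p·6/(1−p).
7 ≥ 19(1−p) + 6p ⇒ 13p ≥ 12 ⇒ p ≥ 12/13.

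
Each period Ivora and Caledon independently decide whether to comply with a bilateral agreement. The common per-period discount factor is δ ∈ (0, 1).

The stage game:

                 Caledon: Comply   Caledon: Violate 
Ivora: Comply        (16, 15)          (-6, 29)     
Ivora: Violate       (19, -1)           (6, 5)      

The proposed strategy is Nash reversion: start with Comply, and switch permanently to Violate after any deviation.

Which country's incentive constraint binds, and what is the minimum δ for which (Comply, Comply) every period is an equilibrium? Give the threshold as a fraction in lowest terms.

For Ivora: deviation gain 19−16 = 3, per-period punishment loss 16−6 = 10. IC gives δ ≥ 3/13.
For Caledon: gain 14, loss 10 per period, so δ ≥ 14/24 = 7/12.
The tighter constraint is Caledon's, so cooperation needs δ ≥ 7/12.

Caledon; δ ≥ 7/12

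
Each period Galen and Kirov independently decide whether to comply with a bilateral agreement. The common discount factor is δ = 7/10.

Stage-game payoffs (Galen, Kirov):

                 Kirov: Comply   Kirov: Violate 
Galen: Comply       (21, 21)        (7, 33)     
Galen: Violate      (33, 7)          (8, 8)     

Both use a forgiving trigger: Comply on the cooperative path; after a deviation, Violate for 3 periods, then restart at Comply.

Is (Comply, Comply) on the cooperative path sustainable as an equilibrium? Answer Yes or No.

A one-shot deviation gives 33 now, then 8 for 3 periods, then back to 21.
Gain from deviating: (33−21) today; loss: (21−8) in each of the next 3 periods.
No-deviation condition: (21−8)(δ+…+δ^3) ≥ 33−21, i.e. δ+…+δ^3 ≥ 12/13.
At δ = 7/10: δ+…+δ^3 = 1.5330 ≥ 0.9231.
So cooperation is sustainable.

Yes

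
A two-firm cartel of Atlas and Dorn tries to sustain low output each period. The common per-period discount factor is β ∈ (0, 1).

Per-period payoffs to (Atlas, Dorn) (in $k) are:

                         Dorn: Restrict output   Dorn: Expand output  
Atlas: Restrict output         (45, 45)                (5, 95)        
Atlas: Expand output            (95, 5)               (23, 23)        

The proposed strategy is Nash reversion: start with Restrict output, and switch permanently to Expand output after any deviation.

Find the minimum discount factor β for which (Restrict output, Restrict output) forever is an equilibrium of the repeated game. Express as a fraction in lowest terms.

25/36

Cooperation forever yields 45 each period: 45/(1−β).
Deviating yields 95 once, then 23 forever: 95 + 23β/(1−β).
No profitable deviation requires 45/(1−β) ≥ 95 + 23β/(1−β).
Multiplying by (1−β): 45 ≥ 95(1−β) + 23β = 95 − 72β.
So 72β ≥ 50, i.e. β ≥ 50/72 = 25/36.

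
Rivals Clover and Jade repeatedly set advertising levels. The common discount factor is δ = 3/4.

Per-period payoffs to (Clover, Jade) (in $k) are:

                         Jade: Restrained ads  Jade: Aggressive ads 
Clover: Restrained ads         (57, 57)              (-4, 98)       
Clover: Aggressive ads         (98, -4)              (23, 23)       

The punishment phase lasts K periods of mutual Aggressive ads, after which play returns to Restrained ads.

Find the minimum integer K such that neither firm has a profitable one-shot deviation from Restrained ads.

No profitable deviation requires (57−23)(δ+…+δ^K) ≥ 98−57, i.e. δ+…+δ^K ≥ 41/34 ≈ 1.2059.
With δ = 3/4, the partial sums are K=1: 0.7500, K=2: 1.3125.
K = 2 is the first length at which the sum reaches 1.2059.

2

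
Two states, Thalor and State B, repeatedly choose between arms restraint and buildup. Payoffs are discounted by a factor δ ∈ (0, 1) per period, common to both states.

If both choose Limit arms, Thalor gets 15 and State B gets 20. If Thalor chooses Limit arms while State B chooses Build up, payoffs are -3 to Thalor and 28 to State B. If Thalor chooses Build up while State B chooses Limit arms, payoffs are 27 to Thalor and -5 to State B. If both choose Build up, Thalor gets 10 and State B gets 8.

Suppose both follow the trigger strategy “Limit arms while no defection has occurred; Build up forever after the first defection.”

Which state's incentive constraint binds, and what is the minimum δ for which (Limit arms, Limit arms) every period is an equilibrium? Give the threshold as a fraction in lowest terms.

Thalor: cooperation gives 15 each period; deviation gives 27 once then 10 forever.
  15/(1−δ) ≥ 27 + 10δ/(1−δ) ⇒ δ ≥ 12/17.
State B: cooperation gives 20 each period; deviation gives 28 once then 8 forever.
  δ ≥ 8/20 = 2/5.
Both must hold, so the binding constraint is Thalor's: δ ≥ 12/17.

Thalor; δ ≥ 12/17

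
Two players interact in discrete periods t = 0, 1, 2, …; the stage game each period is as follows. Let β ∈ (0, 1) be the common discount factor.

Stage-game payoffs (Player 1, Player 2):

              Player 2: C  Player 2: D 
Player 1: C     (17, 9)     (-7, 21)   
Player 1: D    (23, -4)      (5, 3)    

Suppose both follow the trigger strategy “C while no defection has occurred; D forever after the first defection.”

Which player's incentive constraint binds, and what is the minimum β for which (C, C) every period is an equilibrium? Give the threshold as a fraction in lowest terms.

Player 2; β ≥ 2/3

Player 1: cooperation gives 17 each period; deviation gives 23 once then 5 forever.
  17/(1−β) ≥ 23 + 5β/(1−β) ⇒ β ≥ 6/18 = 1/3.
Player 2: cooperation gives 9 each period; deviation gives 21 once then 3 forever.
  β ≥ 12/18 = 2/3.
Both must hold, so the binding constraint is Player 2's: β ≥ 2/3.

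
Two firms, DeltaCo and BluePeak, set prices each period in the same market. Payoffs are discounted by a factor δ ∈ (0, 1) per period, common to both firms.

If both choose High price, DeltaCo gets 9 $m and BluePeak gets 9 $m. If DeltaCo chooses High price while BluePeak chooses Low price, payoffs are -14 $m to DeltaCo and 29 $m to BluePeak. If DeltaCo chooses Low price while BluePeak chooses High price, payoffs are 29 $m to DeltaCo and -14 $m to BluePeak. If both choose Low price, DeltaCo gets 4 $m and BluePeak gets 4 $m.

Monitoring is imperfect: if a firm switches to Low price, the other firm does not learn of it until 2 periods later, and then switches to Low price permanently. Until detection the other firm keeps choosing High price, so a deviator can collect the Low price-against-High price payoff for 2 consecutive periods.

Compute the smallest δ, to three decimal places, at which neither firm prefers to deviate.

0.894

The best deviation is to choose Low price for all 2 undetected periods, earning 29 each, then 4 forever once detected.
Deviation value: 29(1−δ^2)/(1−δ) + 4δ^2/(1−δ); cooperation value: 9/(1−δ).
IC: 9 ≥ 29(1−δ^2) + 4δ^2 = 29 − 25δ^2.
So δ^2 ≥ 20/25 = 4/5, giving δ ≥ (4/5)^(1/2) ≈ 0.894.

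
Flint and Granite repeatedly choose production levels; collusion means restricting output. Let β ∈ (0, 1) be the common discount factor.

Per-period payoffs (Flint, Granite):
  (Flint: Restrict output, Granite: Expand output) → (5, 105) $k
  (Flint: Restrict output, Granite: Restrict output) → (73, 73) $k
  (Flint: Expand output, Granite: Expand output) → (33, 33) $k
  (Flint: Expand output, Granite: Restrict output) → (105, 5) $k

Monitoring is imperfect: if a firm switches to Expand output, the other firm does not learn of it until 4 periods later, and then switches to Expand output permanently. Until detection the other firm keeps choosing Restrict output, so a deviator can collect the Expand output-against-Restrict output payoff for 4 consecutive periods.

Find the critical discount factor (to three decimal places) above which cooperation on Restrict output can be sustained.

0.816

Deviating for the 4 undetected periods gains 105−73 = 32 per period over cooperation, then loses 73−33 = 40 per period forever once punishment starts.
Gain: 32(1 + β + … + β^3); loss: 40·β^4/(1−β).
No profitable deviation ⇔ 32(1−β^4) ≤ 40·β^4, i.e. β^4 ≥ 32/(32+40) = 4/9.
Hence β ≥ (4/9)^(1/4) ≈ 0.816.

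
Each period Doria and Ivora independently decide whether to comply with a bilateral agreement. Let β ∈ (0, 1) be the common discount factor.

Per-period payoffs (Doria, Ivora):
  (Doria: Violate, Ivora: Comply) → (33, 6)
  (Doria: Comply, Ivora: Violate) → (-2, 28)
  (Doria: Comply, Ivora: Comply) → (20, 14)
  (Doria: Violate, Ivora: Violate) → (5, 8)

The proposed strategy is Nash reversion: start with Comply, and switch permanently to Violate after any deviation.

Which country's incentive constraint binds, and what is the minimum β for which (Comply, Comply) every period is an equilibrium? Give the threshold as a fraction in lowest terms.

Doria: cooperation gives 20 each period; deviation gives 33 once then 5 forever.
  20/(1−β) ≥ 33 + 5β/(1−β) ⇒ β ≥ 13/28.
Ivora: cooperation gives 14 each period; deviation gives 28 once then 8 forever.
  β ≥ 14/20 = 7/10.
Both must hold, so the binding constraint is Ivora's: β ≥ 7/10.

Ivora; β ≥ 7/10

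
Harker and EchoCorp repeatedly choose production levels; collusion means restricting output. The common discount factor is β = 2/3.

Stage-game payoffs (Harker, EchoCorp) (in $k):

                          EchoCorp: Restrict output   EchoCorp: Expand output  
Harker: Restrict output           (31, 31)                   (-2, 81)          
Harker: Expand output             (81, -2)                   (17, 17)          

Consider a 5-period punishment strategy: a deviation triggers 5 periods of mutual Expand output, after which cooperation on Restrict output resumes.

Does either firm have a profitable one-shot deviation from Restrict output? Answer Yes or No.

IC: β+…+β^5 ≥ (81−31)/(31−17) = 25/7.
At β = 2/3: partial sum = 1.7366 < 3.5714. Cooperation not sustainable.

Yes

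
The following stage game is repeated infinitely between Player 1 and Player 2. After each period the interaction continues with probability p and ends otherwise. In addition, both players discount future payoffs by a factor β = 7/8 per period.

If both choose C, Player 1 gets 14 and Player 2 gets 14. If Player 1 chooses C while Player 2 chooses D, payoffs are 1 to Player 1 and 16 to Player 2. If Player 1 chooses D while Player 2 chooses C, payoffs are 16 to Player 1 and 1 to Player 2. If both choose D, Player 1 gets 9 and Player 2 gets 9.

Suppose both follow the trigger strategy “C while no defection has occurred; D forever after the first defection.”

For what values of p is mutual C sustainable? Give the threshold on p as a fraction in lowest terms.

With continuation probability p and discount β, the effective per-period discount factor is βp.
Grim-trigger IC: βp ≥ (16−14)/(16−9) = 2/7.
So p ≥ (2/7)/(7/8) = 16/49.

16/49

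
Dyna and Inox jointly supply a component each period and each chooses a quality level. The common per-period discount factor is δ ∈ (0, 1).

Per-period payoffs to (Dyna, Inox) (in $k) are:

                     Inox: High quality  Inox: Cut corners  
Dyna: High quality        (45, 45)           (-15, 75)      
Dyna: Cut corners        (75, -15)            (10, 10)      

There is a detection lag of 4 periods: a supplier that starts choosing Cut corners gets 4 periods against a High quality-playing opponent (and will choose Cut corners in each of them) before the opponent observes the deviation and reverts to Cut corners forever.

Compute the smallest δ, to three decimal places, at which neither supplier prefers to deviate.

0.824

Deviating for the 4 undetected periods gains 75−45 = 30 per period over cooperation, then loses 45−10 = 35 per period forever once punishment starts.
Gain: 30(1 + δ + … + δ^3); loss: 35·δ^4/(1−δ).
No profitable deviation ⇔ 30(1−δ^4) ≤ 35·δ^4, i.e. δ^4 ≥ 30/(30+35) = 6/13.
Hence δ ≥ (6/13)^(1/4) ≈ 0.824.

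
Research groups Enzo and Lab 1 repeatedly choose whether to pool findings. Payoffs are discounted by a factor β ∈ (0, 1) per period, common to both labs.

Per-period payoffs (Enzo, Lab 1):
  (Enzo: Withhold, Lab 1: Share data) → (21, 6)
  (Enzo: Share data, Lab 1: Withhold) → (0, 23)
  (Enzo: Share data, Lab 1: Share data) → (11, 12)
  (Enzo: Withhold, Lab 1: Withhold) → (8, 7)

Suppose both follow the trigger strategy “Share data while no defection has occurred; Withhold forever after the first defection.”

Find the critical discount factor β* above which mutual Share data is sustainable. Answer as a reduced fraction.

10/13

Enzo's threshold: (21−11)/(21−8) = 10/13.
Lab 1's threshold: (23−12)/(23−7) = 11/16.
10/13 > 11/16, so Enzo binds and β* = 10/13.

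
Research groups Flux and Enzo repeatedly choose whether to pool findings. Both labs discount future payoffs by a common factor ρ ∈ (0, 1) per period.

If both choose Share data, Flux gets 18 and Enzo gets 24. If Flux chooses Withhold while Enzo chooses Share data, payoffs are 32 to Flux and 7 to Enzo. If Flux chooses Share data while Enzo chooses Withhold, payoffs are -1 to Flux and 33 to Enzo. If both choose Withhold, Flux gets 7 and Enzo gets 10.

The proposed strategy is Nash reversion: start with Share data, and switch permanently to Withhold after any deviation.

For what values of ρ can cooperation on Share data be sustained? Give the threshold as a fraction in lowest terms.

14/25

For Flux: deviation gain 32−18 = 14, per-period punishment loss 18−7 = 11. IC gives ρ ≥ 14/25.
For Enzo: gain 9, loss 14 per period, so ρ ≥ 9/23.
The tighter constraint is Flux's, so cooperation needs ρ ≥ 14/25.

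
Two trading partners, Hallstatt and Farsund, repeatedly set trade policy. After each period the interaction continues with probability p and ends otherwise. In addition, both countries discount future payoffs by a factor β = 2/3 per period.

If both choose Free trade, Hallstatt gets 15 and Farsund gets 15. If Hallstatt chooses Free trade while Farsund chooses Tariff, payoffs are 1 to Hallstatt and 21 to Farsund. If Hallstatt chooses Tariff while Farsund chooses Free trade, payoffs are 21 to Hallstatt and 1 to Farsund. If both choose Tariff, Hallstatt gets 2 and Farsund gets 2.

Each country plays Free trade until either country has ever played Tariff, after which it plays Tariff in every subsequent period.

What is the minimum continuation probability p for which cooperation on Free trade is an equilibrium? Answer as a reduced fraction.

9/19

Expected continuation weight on next period's payoff is β·p = 2/3·p, which plays the role of the discount factor.
Cooperation requires 2/3·p ≥ (21−15)/(21−2) = 6/19, hence p ≥ 9/19.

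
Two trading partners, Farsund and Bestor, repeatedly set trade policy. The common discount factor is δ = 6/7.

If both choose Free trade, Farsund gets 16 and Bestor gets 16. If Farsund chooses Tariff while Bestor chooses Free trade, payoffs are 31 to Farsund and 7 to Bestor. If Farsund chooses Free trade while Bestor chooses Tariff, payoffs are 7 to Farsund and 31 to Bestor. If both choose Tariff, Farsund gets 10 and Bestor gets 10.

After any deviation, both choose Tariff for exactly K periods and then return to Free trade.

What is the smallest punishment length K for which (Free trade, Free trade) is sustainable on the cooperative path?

Need Σ_{k=1}^{K} δ^k ≥ (31−16)/(16−10) = 2.5000 at δ = 6/7.
At K = 3 the sum is 2.2216 < 2.5000; at K = 4 it is 2.7613 ≥ 2.5000.
So the minimum punishment length is K = 4.

4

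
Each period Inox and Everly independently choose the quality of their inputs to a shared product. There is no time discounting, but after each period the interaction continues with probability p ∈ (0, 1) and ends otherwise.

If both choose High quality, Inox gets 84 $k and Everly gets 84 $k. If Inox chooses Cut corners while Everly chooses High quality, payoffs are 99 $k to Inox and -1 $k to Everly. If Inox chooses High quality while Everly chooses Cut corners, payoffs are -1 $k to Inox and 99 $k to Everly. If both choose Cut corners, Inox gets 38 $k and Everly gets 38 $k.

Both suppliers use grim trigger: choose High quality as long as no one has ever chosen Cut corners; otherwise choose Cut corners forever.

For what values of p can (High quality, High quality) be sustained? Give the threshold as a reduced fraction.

With no time discounting, the continuation probability p plays the role of the discount factor.
Grim-trigger IC: 84/(1−p) ≥ 99 + 38p/(1−p) ⇒ p ≥ (99−84)/(99−38) = 15/61.

15/61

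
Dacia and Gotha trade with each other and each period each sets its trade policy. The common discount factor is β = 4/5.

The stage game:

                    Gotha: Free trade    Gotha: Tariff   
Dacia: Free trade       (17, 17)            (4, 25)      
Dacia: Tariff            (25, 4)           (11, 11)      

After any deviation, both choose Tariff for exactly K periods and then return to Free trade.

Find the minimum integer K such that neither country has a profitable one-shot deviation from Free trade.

2

Need Σ_{k=1}^{K} β^k ≥ (25−17)/(17−11) = 1.3333 at β = 4/5.
At K = 1 the sum is 0.8000 < 1.3333; at K = 2 it is 1.4400 ≥ 1.3333.
So the minimum punishment length is K = 2.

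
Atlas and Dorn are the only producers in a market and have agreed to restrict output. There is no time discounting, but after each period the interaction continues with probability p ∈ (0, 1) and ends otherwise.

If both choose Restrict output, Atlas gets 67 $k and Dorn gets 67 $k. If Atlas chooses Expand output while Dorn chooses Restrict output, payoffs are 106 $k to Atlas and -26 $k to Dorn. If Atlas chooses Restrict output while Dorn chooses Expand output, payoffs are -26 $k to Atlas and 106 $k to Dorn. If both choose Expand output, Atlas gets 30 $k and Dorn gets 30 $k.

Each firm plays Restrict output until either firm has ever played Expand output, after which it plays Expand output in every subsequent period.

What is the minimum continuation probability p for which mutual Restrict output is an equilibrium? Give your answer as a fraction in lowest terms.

Expected cooperation value is 67 + p·67 + p²·67 + … = 67/(1−p); deviation gives 106 + p·30/(1−p).
67 ≥ 106(1−p) + 30p ⇒ 76p ≥ 39 ⇒ p ≥ 39/76.

39/76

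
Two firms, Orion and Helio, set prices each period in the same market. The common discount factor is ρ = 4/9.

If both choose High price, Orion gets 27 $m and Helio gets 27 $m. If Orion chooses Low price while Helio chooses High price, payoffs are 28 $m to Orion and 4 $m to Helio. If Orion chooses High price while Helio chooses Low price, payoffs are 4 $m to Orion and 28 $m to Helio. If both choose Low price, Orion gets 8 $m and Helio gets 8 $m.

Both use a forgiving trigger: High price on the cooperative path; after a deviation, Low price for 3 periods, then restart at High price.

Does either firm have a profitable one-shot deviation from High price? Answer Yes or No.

IC: ρ+…+ρ^3 ≥ (28−27)/(27−8) = 1/19.
At ρ = 4/9: partial sum = 0.7298 ≥ 0.0526. Cooperation sustainable.

No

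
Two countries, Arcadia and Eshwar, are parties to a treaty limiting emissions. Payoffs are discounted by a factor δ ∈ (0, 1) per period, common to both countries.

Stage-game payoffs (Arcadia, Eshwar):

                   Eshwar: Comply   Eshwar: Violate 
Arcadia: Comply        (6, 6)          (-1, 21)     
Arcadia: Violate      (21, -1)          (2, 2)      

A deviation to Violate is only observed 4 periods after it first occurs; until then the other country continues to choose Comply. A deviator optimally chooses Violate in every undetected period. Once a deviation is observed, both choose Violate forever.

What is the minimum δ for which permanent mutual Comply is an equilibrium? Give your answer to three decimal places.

The best deviation is to choose Violate for all 4 undetected periods, earning 21 each, then 2 forever once detected.
Deviation value: 21(1−δ^4)/(1−δ) + 2δ^4/(1−δ); cooperation value: 6/(1−δ).
IC: 6 ≥ 21(1−δ^4) + 2δ^4 = 21 − 19δ^4.
So δ^4 ≥ 15/19, giving δ ≥ (15/19)^(1/4) ≈ 0.943.

0.943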